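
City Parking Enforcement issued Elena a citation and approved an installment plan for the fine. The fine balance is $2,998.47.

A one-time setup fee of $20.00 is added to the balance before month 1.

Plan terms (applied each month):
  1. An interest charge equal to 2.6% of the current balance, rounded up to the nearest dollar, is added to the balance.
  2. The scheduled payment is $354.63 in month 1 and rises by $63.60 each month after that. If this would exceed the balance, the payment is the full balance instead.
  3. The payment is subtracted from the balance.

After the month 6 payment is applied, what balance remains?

$265.69

# | Opening | Interest | Payment | End bal
1 | $3,018.47 | $79.00 | $354.63 | $2,742.84
2 | $2,742.84 | $72.00 | $418.23 | $2,396.61
3 | $2,396.61 | $63.00 | $481.83 | $1,977.78
4 | $1,977.78 | $52.00 | $545.43 | $1,484.35
5 | $1,484.35 | $39.00 | $609.03 | $914.32
6 | $914.32 | $24.00 | $672.63 | $265.69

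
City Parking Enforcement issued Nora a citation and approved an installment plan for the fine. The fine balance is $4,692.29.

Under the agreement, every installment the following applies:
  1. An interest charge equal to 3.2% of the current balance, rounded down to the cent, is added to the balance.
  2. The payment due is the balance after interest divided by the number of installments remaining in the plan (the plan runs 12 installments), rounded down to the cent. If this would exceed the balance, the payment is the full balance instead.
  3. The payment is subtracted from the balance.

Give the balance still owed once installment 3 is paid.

$3,867.99

Installment 1: $4,692.29 +$150.15 interest = $4,842.44; pay $403.53 → $4,438.91
Installment 2: $4,438.91 +$142.04 interest = $4,580.95; pay $416.45 → $4,164.50
Installment 3: $4,164.50 +$133.26 interest = $4,297.76; pay $429.77 → $3,867.99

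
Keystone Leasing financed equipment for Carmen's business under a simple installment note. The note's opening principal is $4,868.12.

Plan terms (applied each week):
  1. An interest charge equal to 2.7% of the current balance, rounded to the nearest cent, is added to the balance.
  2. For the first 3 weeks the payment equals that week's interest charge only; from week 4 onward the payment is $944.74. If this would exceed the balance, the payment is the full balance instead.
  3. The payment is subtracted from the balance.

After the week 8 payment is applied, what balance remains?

Week 1: $4,868.12 +$131.44 interest = $4,999.56; pay $131.44 → $4,868.12
Week 2: $4,868.12 +$131.44 interest = $4,999.56; pay $131.44 → $4,868.12
Week 3: $4,868.12 +$131.44 interest = $4,999.56; pay $131.44 → $4,868.12
Week 4: $4,868.12 +$131.44 interest = $4,999.56; pay $944.74 → $4,054.82
Week 5: $4,054.82 +$109.48 interest = $4,164.30; pay $944.74 → $3,219.56
Week 6: $3,219.56 +$86.93 interest = $3,306.49; pay $944.74 → $2,361.75
Week 7: $2,361.75 +$63.77 interest = $2,425.52; pay $944.74 → $1,480.78
Week 8: $1,480.78 +$39.98 interest = $1,520.76; pay $944.74 → $576.02

$576.02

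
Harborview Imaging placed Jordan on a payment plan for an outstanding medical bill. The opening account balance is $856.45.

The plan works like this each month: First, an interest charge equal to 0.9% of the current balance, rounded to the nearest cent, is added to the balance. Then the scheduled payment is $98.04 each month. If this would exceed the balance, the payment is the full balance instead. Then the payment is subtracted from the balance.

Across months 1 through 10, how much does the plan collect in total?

Month 1: $856.45 +$7.71 interest = $864.16; pay $98.04 → $766.12
Month 2: $766.12 +$6.90 interest = $773.02; pay $98.04 → $674.98
Month 3: $674.98 +$6.07 interest = $681.05; pay $98.04 → $583.01
Month 4: $583.01 +$5.25 interest = $588.26; pay $98.04 → $490.22
Month 5: $490.22 +$4.41 interest = $494.63; pay $98.04 → $396.59
Month 6: $396.59 +$3.57 interest = $400.16; pay $98.04 → $302.12
Month 7: $302.12 +$2.72 interest = $304.84; pay $98.04 → $206.80
Month 8: $206.80 +$1.86 interest = $208.66; pay $98.04 → $110.62
Month 9: $110.62 +$1.00 interest = $111.62; pay $98.04 → $13.58
Month 10: $13.58 +$0.12 interest = $13.70; pay $13.70 → $0.00
Total paid: $896.06

$896.06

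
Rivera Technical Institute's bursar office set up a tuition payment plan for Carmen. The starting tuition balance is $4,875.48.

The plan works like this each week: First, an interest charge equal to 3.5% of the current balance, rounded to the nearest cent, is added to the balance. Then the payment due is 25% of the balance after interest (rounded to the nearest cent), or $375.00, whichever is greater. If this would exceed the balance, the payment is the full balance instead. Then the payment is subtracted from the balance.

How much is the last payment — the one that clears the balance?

Week 1: $4,875.48 +$170.64 interest = $5,046.12; pay $1,261.53 → $3,784.59
Week 2: $3,784.59 +$132.46 interest = $3,917.05; pay $979.26 → $2,937.79
Week 3: $2,937.79 +$102.82 interest = $3,040.61; pay $760.15 → $2,280.46
Week 4: $2,280.46 +$79.82 interest = $2,360.28; pay $590.07 → $1,770.21
Week 5: $1,770.21 +$61.96 interest = $1,832.17; pay $458.04 → $1,374.13
Week 6: $1,374.13 +$48.09 interest = $1,422.22; pay $375.00 → $1,047.22
Week 7: $1,047.22 +$36.65 interest = $1,083.87; pay $375.00 → $708.87
Week 8: $708.87 +$24.81 interest = $733.68; pay $375.00 → $358.68
Week 9: $358.68 +$12.55 interest = $371.23; pay $371.23 → $0.00

$371.23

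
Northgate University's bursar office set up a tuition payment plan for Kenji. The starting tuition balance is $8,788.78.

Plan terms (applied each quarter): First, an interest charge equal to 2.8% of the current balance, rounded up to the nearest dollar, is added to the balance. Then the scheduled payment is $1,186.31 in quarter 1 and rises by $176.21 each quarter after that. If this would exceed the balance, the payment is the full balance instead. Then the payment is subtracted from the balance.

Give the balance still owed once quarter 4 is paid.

Quarter 1: opening $8,788.78; interest $247.00 → $9,035.78; payment $1,186.31; balance $7,849.47
Quarter 2: opening $7,849.47; interest $220.00 → $8,069.47; payment $1,362.52; balance $6,706.95
Quarter 3: opening $6,706.95; interest $188.00 → $6,894.95; payment $1,538.73; balance $5,356.22
Quarter 4: opening $5,356.22; interest $150.00 → $5,506.22; payment $1,714.94; balance $3,791.28

$3,791.28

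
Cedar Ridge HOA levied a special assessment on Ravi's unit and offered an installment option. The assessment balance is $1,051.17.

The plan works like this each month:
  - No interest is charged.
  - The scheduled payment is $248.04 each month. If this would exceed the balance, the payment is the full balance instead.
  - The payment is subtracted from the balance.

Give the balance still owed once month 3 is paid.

$307.05

Month 1: $1,051.17 − $248.04 → $803.13
Month 2: $803.13 − $248.04 → $555.09
Month 3: $555.09 − $248.04 → $307.05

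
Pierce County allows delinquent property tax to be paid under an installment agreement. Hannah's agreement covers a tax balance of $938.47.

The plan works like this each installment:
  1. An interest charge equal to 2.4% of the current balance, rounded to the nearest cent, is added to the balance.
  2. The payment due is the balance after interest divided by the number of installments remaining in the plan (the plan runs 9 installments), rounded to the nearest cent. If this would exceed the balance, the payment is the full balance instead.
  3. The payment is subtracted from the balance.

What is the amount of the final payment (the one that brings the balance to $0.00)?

$129.09

Installment 1: opening $938.47; interest $22.52 → $960.99; payment $106.78; balance $854.21
Installment 2: opening $854.21; interest $20.50 → $874.71; payment $109.34; balance $765.37
Installment 3: opening $765.37; interest $18.37 → $783.74; payment $111.96; balance $671.78
Installment 4: opening $671.78; interest $16.12 → $687.90; payment $114.65; balance $573.25
Installment 5: opening $573.25; interest $13.76 → $587.01; payment $117.40; balance $469.61
Installment 6: opening $469.61; interest $11.27 → $480.88; payment $120.22; balance $360.66
Installment 7: opening $360.66; interest $8.66 → $369.32; payment $123.11; balance $246.21
Installment 8: opening $246.21; interest $5.91 → $252.12; payment $126.06; balance $126.06
Installment 9: opening $126.06; interest $3.03 → $129.09; payment $129.09; balance $0.00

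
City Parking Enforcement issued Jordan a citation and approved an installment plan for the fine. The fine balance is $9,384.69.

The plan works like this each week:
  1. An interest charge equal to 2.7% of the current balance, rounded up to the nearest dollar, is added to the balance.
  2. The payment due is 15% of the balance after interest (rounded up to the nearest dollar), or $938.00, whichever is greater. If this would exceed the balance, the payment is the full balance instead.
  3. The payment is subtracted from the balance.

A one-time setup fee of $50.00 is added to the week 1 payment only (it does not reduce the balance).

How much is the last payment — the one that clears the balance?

Week 1: $9,384.69 +$254.00 interest = $9,638.69; pay $1,446.00 (+ $50.00 fee) → $8,192.69
Week 2: $8,192.69 +$222.00 interest = $8,414.69; pay $1,263.00 → $7,151.69
Week 3: $7,151.69 +$194.00 interest = $7,345.69; pay $1,102.00 → $6,243.69
Week 4: $6,243.69 +$169.00 interest = $6,412.69; pay $962.00 → $5,450.69
Week 5: $5,450.69 +$148.00 interest = $5,598.69; pay $938.00 → $4,660.69
Week 6: $4,660.69 +$126.00 interest = $4,786.69; pay $938.00 → $3,848.69
Week 7: $3,848.69 +$104.00 interest = $3,952.69; pay $938.00 → $3,014.69
Week 8: $3,014.69 +$82.00 interest = $3,096.69; pay $938.00 → $2,158.69
Week 9: $2,158.69 +$59.00 interest = $2,217.69; pay $938.00 → $1,279.69
Week 10: $1,279.69 +$35.00 interest = $1,314.69; pay $938.00 → $376.69
Week 11: $376.69 +$11.00 interest = $387.69; pay $387.69 → $0.00

$387.69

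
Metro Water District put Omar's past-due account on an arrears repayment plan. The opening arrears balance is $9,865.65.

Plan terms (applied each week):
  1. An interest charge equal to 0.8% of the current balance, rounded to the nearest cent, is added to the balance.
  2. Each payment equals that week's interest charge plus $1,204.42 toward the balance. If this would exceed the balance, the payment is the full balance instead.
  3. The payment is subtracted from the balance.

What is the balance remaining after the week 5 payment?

Week 1: opening $9,865.65; interest $78.93 → $9,944.58; payment $1,283.35; balance $8,661.23
Week 2: opening $8,661.23; interest $69.29 → $8,730.52; payment $1,273.71; balance $7,456.81
Week 3: opening $7,456.81; interest $59.65 → $7,516.46; payment $1,264.07; balance $6,252.39
Week 4: opening $6,252.39; interest $50.02 → $6,302.41; payment $1,254.44; balance $5,047.97
Week 5: opening $5,047.97; interest $40.38 → $5,088.35; payment $1,244.80; balance $3,843.55

$3,843.55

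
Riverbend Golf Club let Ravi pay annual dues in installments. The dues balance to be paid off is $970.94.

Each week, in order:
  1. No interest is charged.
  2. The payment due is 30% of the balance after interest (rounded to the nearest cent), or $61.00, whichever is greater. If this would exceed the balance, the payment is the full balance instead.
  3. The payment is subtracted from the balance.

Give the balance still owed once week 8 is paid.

Week 1: $970.94 − $291.28 → $679.66
Week 2: $679.66 − $203.90 → $475.76
Week 3: $475.76 − $142.73 → $333.03
Week 4: $333.03 − $99.91 → $233.12
Week 5: $233.12 − $69.94 → $163.18
Week 6: $163.18 − $61.00 → $102.18
Week 7: $102.18 − $61.00 → $41.18
Week 8: $41.18 − $41.18 → $0.00

$0.00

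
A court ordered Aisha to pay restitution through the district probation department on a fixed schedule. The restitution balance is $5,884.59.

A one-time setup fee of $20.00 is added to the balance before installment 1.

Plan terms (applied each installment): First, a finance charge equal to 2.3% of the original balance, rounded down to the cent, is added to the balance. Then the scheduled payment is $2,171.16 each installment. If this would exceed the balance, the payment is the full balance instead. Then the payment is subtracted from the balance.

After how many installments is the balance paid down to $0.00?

3

Installment 1: opening $5,904.59; interest $135.34 → $6,039.93; payment $2,171.16; balance $3,868.77
Installment 2: opening $3,868.77; interest $135.34 → $4,004.11; payment $2,171.16; balance $1,832.95
Installment 3: opening $1,832.95; interest $135.34 → $1,968.29; payment $1,968.29; balance $0.00
Balance reaches $0.00 in installment 3.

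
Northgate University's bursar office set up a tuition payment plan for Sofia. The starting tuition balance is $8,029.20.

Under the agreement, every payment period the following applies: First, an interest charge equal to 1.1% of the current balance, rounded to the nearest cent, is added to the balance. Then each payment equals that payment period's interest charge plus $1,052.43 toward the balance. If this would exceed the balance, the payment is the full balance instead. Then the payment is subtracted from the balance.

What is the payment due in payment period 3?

Payment period 1: opening $8,029.20; interest $88.32 → $8,117.52; payment $1,140.75; balance $6,976.77
Payment period 2: opening $6,976.77; interest $76.74 → $7,053.51; payment $1,129.17; balance $5,924.34
Payment period 3: opening $5,924.34; interest $65.17 → $5,989.51; payment $1,117.60; balance $4,871.91

$1,117.60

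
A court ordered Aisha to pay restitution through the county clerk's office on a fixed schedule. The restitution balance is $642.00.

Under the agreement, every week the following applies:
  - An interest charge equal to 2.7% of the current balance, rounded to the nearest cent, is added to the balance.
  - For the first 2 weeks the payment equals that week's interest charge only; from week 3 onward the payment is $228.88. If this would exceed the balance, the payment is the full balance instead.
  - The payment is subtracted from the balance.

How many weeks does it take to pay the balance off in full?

5

Week 1: opening $642.00; interest $17.33 → $659.33; payment $17.33; balance $642.00
Week 2: opening $642.00; interest $17.33 → $659.33; payment $17.33; balance $642.00
Week 3: opening $642.00; interest $17.33 → $659.33; payment $228.88; balance $430.45
Week 4: opening $430.45; interest $11.62 → $442.07; payment $228.88; balance $213.19
Week 5: opening $213.19; interest $5.76 → $218.95; payment $218.95; balance $0.00
Balance reaches $0.00 in week 5.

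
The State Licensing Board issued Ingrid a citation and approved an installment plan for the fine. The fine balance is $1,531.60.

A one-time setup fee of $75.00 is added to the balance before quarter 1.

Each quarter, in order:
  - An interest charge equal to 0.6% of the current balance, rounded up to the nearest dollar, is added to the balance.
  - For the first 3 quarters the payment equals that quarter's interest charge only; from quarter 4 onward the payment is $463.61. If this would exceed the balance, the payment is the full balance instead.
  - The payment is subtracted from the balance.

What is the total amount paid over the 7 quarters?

# | Opening | Interest | Payment | End bal
1 | $1,606.60 | $10.00 | $10.00 | $1,606.60
2 | $1,606.60 | $10.00 | $10.00 | $1,606.60
3 | $1,606.60 | $10.00 | $10.00 | $1,606.60
4 | $1,606.60 | $10.00 | $463.61 | $1,152.99
5 | $1,152.99 | $7.00 | $463.61 | $696.38
6 | $696.38 | $5.00 | $463.61 | $237.77
7 | $237.77 | $2.00 | $239.77 | $0.00
Total paid: $1,660.60

$1,660.60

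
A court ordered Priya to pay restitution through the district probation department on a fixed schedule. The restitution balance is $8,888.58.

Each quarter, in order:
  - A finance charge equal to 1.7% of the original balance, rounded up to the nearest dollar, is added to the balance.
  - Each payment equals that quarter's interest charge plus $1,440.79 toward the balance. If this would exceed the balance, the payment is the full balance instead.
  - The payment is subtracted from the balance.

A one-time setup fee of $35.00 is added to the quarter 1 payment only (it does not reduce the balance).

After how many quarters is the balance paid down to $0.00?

# | Opening | Interest | Payment | Fee | End bal
1 | $8,888.58 | $152.00 | $1,592.79 | $35.00 | $7,447.79
2 | $7,447.79 | $152.00 | $1,592.79 | — | $6,007.00
3 | $6,007.00 | $152.00 | $1,592.79 | — | $4,566.21
4 | $4,566.21 | $152.00 | $1,592.79 | — | $3,125.42
5 | $3,125.42 | $152.00 | $1,592.79 | — | $1,684.63
6 | $1,684.63 | $152.00 | $1,592.79 | — | $243.84
7 | $243.84 | $152.00 | $395.84 | — | $0.00
Balance reaches $0.00 in quarter 7.

7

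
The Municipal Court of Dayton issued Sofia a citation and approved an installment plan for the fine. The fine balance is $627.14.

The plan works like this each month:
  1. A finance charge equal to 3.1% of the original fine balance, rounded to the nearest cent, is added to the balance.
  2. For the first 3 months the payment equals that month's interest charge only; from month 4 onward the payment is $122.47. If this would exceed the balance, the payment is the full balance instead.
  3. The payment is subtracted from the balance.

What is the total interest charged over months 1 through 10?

$194.40

# | Opening | Interest | Payment | End bal
1 | $627.14 | $19.44 | $19.44 | $627.14
2 | $627.14 | $19.44 | $19.44 | $627.14
3 | $627.14 | $19.44 | $19.44 | $627.14
4 | $627.14 | $19.44 | $122.47 | $524.11
5 | $524.11 | $19.44 | $122.47 | $421.08
6 | $421.08 | $19.44 | $122.47 | $318.05
7 | $318.05 | $19.44 | $122.47 | $215.02
8 | $215.02 | $19.44 | $122.47 | $111.99
9 | $111.99 | $19.44 | $122.47 | $8.96
10 | $8.96 | $19.44 | $28.40 | $0.00
Total interest: $19.44 + $19.44 + $19.44 + $19.44 + $19.44 + $19.44 + $19.44 + $19.44 + $19.44 + $19.44 = $194.40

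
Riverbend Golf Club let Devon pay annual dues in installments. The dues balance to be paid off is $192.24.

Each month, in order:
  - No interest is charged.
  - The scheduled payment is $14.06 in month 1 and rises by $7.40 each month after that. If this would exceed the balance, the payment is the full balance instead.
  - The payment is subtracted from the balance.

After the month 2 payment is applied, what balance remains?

$156.72

Month 1: $192.24 − $14.06 → $178.18
Month 2: $178.18 − $21.46 → $156.72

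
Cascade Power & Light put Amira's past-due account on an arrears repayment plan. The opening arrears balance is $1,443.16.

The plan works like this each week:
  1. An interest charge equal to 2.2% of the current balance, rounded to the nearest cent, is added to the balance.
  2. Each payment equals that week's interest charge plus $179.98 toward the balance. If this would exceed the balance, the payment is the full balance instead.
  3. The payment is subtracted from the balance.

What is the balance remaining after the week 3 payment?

$903.22

# | Opening | Interest | Payment | End bal
1 | $1,443.16 | $31.75 | $211.73 | $1,263.18
2 | $1,263.18 | $27.79 | $207.77 | $1,083.20
3 | $1,083.20 | $23.83 | $203.81 | $903.22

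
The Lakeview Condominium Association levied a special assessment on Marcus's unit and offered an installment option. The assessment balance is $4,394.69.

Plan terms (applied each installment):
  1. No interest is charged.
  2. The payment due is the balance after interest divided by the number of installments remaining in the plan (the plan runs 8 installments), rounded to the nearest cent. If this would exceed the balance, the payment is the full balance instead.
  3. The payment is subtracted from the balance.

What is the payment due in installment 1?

Installment 1: $4,394.69 − $549.34 → $3,845.35

$549.34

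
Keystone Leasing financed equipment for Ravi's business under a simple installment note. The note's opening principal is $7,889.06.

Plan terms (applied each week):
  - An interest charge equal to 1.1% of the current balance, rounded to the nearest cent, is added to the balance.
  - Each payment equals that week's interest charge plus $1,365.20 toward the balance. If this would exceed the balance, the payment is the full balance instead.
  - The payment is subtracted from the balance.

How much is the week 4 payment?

$1,406.93

Week 1: opening $7,889.06; interest $86.78 → $7,975.84; payment $1,451.98; balance $6,523.86
Week 2: opening $6,523.86; interest $71.76 → $6,595.62; payment $1,436.96; balance $5,158.66
Week 3: opening $5,158.66; interest $56.75 → $5,215.41; payment $1,421.95; balance $3,793.46
Week 4: opening $3,793.46; interest $41.73 → $3,835.19; payment $1,406.93; balance $2,428.26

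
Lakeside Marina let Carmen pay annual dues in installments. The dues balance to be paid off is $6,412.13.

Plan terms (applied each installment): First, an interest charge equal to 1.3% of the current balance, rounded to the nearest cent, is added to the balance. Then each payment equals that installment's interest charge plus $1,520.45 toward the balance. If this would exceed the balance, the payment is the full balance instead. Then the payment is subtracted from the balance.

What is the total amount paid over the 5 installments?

$6,631.26

# | Opening | Interest | Payment | End bal
1 | $6,412.13 | $83.36 | $1,603.81 | $4,891.68
2 | $4,891.68 | $63.59 | $1,584.04 | $3,371.23
3 | $3,371.23 | $43.83 | $1,564.28 | $1,850.78
4 | $1,850.78 | $24.06 | $1,544.51 | $330.33
5 | $330.33 | $4.29 | $334.62 | $0.00
Total paid: $6,631.26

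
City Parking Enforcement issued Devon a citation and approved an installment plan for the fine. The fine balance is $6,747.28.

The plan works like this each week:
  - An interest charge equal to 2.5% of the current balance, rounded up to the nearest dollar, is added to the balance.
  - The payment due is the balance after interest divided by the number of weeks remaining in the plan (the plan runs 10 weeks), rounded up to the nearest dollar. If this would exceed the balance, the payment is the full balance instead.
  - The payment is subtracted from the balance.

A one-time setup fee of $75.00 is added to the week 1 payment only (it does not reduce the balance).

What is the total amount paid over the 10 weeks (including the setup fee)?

$7,829.28

Week 1: opening $6,747.28; interest $169.00 → $6,916.28; payment $692.00 (+ $75.00 fee); balance $6,224.28
Week 2: opening $6,224.28; interest $156.00 → $6,380.28; payment $709.00; balance $5,671.28
Week 3: opening $5,671.28; interest $142.00 → $5,813.28; payment $727.00; balance $5,086.28
Week 4: opening $5,086.28; interest $128.00 → $5,214.28; payment $745.00; balance $4,469.28
Week 5: opening $4,469.28; interest $112.00 → $4,581.28; payment $764.00; balance $3,817.28
Week 6: opening $3,817.28; interest $96.00 → $3,913.28; payment $783.00; balance $3,130.28
Week 7: opening $3,130.28; interest $79.00 → $3,209.28; payment $803.00; balance $2,406.28
Week 8: opening $2,406.28; interest $61.00 → $2,467.28; payment $823.00; balance $1,644.28
Week 9: opening $1,644.28; interest $42.00 → $1,686.28; payment $844.00; balance $842.28
Week 10: opening $842.28; interest $22.00 → $864.28; payment $864.28; balance $0.00
Total paid: $7,829.28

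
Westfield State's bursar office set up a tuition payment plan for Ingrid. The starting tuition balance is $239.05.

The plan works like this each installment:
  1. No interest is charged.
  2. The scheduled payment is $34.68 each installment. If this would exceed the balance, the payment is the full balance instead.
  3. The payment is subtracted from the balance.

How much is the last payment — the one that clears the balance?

# | Opening | Payment | End bal
1 | $239.05 | $34.68 | $204.37
2 | $204.37 | $34.68 | $169.69
3 | $169.69 | $34.68 | $135.01
4 | $135.01 | $34.68 | $100.33
5 | $100.33 | $34.68 | $65.65
6 | $65.65 | $34.68 | $30.97
7 | $30.97 | $30.97 | $0.00

$30.97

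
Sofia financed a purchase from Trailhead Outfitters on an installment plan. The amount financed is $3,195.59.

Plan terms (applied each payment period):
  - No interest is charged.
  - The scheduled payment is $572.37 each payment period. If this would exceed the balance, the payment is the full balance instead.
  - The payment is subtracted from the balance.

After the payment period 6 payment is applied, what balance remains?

# | Opening | Payment | End bal
1 | $3,195.59 | $572.37 | $2,623.22
2 | $2,623.22 | $572.37 | $2,050.85
3 | $2,050.85 | $572.37 | $1,478.48
4 | $1,478.48 | $572.37 | $906.11
5 | $906.11 | $572.37 | $333.74
6 | $333.74 | $333.74 | $0.00

$0.00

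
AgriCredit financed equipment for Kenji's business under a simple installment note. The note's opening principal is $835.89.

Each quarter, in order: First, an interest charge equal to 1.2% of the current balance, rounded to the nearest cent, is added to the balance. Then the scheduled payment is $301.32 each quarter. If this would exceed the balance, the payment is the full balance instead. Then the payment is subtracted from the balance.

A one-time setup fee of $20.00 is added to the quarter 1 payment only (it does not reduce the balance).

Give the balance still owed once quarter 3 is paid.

# | Opening | Interest | Payment | Fee | End bal
1 | $835.89 | $10.03 | $301.32 | $20.00 | $544.60
2 | $544.60 | $6.54 | $301.32 | — | $249.82
3 | $249.82 | $3.00 | $252.82 | — | $0.00

$0.00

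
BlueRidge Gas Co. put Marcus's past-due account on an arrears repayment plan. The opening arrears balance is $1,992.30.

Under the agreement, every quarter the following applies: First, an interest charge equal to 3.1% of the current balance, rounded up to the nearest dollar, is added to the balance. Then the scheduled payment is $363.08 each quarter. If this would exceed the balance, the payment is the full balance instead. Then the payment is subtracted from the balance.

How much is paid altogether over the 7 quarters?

Quarter 1: opening $1,992.30; interest $62.00 → $2,054.30; payment $363.08; balance $1,691.22
Quarter 2: opening $1,691.22; interest $53.00 → $1,744.22; payment $363.08; balance $1,381.14
Quarter 3: opening $1,381.14; interest $43.00 → $1,424.14; payment $363.08; balance $1,061.06
Quarter 4: opening $1,061.06; interest $33.00 → $1,094.06; payment $363.08; balance $730.98
Quarter 5: opening $730.98; interest $23.00 → $753.98; payment $363.08; balance $390.90
Quarter 6: opening $390.90; interest $13.00 → $403.90; payment $363.08; balance $40.82
Quarter 7: opening $40.82; interest $2.00 → $42.82; payment $42.82; balance $0.00
Total paid: $2,221.30

$2,221.30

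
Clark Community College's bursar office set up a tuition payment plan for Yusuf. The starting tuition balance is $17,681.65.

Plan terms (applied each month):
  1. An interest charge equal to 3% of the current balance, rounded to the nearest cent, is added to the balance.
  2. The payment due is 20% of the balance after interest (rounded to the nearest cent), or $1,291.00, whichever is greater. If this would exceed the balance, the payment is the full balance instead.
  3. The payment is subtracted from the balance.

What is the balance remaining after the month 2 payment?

Month 1: opening $17,681.65; interest $530.45 → $18,212.10; payment $3,642.42; balance $14,569.68
Month 2: opening $14,569.68; interest $437.09 → $15,006.77; payment $3,001.35; balance $12,005.42

$12,005.42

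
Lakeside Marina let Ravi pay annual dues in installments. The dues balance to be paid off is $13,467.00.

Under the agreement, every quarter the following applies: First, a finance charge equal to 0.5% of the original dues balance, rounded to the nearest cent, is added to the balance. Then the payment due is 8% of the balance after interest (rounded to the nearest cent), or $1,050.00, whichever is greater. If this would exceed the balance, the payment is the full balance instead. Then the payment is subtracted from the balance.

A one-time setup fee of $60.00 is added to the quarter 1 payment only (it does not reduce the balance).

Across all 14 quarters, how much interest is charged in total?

# | Opening | Interest | Payment | Fee | End bal
1 | $13,467.00 | $67.34 | $1,082.75 | $60.00 | $12,451.59
2 | $12,451.59 | $67.34 | $1,050.00 | — | $11,468.93
3 | $11,468.93 | $67.34 | $1,050.00 | — | $10,486.27
4 | $10,486.27 | $67.34 | $1,050.00 | — | $9,503.61
5 | $9,503.61 | $67.34 | $1,050.00 | — | $8,520.95
6 | $8,520.95 | $67.34 | $1,050.00 | — | $7,538.29
7 | $7,538.29 | $67.34 | $1,050.00 | — | $6,555.63
8 | $6,555.63 | $67.34 | $1,050.00 | — | $5,572.97
9 | $5,572.97 | $67.34 | $1,050.00 | — | $4,590.31
10 | $4,590.31 | $67.34 | $1,050.00 | — | $3,607.65
11 | $3,607.65 | $67.34 | $1,050.00 | — | $2,624.99
12 | $2,624.99 | $67.34 | $1,050.00 | — | $1,642.33
13 | $1,642.33 | $67.34 | $1,050.00 | — | $659.67
14 | $659.67 | $67.34 | $727.01 | — | $0.00
Total interest: $67.34 + $67.34 + $67.34 + $67.34 + $67.34 + $67.34 + $67.34 + $67.34 + $67.34 + $67.34 + $67.34 + $67.34 + $67.34 + $67.34 = $942.76

$942.76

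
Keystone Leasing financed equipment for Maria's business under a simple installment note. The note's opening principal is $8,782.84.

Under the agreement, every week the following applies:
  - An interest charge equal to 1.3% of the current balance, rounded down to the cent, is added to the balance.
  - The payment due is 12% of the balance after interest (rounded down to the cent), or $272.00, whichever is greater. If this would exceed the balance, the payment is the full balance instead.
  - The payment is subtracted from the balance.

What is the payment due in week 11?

$338.33

Week 1: $8,782.84 +$114.17 interest = $8,897.01; pay $1,067.64 → $7,829.37
Week 2: $7,829.37 +$101.78 interest = $7,931.15; pay $951.73 → $6,979.42
Week 3: $6,979.42 +$90.73 interest = $7,070.15; pay $848.41 → $6,221.74
Week 4: $6,221.74 +$80.88 interest = $6,302.62; pay $756.31 → $5,546.31
Week 5: $5,546.31 +$72.10 interest = $5,618.41; pay $674.20 → $4,944.21
Week 6: $4,944.21 +$64.27 interest = $5,008.48; pay $601.01 → $4,407.47
Week 7: $4,407.47 +$57.29 interest = $4,464.76; pay $535.77 → $3,928.99
Week 8: $3,928.99 +$51.07 interest = $3,980.06; pay $477.60 → $3,502.46
Week 9: $3,502.46 +$45.53 interest = $3,547.99; pay $425.75 → $3,122.24
Week 10: $3,122.24 +$40.58 interest = $3,162.82; pay $379.53 → $2,783.29
Week 11: $2,783.29 +$36.18 interest = $2,819.47; pay $338.33 → $2,481.14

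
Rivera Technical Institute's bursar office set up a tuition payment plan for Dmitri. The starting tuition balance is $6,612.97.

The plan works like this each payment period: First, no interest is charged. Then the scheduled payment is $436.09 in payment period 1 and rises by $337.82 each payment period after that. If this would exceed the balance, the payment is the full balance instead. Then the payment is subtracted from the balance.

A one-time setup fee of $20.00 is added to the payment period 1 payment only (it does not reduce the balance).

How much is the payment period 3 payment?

$1,111.73

# | Opening | Payment | Fee | End bal
1 | $6,612.97 | $436.09 | $20.00 | $6,176.88
2 | $6,176.88 | $773.91 | — | $5,402.97
3 | $5,402.97 | $1,111.73 | — | $4,291.24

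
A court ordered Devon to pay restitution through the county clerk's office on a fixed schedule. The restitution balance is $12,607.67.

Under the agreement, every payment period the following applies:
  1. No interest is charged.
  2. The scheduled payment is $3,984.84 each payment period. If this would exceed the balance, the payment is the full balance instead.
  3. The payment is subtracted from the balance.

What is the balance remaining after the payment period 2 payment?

$4,637.99

# | Opening | Payment | End bal
1 | $12,607.67 | $3,984.84 | $8,622.83
2 | $8,622.83 | $3,984.84 | $4,637.99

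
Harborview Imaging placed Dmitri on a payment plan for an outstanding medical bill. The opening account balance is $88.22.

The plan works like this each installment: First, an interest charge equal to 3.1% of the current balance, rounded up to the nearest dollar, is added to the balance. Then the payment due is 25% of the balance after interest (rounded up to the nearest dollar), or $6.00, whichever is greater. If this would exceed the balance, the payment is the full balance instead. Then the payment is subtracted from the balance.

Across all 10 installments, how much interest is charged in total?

Installment 1: opening $88.22; interest $3.00 → $91.22; payment $23.00; balance $68.22
Installment 2: opening $68.22; interest $3.00 → $71.22; payment $18.00; balance $53.22
Installment 3: opening $53.22; interest $2.00 → $55.22; payment $14.00; balance $41.22
Installment 4: opening $41.22; interest $2.00 → $43.22; payment $11.00; balance $32.22
Installment 5: opening $32.22; interest $1.00 → $33.22; payment $9.00; balance $24.22
Installment 6: opening $24.22; interest $1.00 → $25.22; payment $7.00; balance $18.22
Installment 7: opening $18.22; interest $1.00 → $19.22; payment $6.00; balance $13.22
Installment 8: opening $13.22; interest $1.00 → $14.22; payment $6.00; balance $8.22
Installment 9: opening $8.22; interest $1.00 → $9.22; payment $6.00; balance $3.22
Installment 10: opening $3.22; interest $1.00 → $4.22; payment $4.22; balance $0.00
Total interest: $3.00 + $3.00 + $2.00 + $2.00 + $1.00 + $1.00 + $1.00 + $1.00 + $1.00 + $1.00 = $16.00

$16.00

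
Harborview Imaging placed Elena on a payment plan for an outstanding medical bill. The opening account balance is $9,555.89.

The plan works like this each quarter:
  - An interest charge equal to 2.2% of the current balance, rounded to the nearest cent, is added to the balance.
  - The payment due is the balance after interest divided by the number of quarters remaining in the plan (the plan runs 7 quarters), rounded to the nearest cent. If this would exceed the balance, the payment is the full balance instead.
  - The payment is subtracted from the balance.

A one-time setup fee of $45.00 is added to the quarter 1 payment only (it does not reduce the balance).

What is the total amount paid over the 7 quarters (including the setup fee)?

Quarter 1: $9,555.89 +$210.23 interest = $9,766.12; pay $1,395.16 (+ $45.00 fee) → $8,370.96
Quarter 2: $8,370.96 +$184.16 interest = $8,555.12; pay $1,425.85 → $7,129.27
Quarter 3: $7,129.27 +$156.84 interest = $7,286.11; pay $1,457.22 → $5,828.89
Quarter 4: $5,828.89 +$128.24 interest = $5,957.13; pay $1,489.28 → $4,467.85
Quarter 5: $4,467.85 +$98.29 interest = $4,566.14; pay $1,522.05 → $3,044.09
Quarter 6: $3,044.09 +$66.97 interest = $3,111.06; pay $1,555.53 → $1,555.53
Quarter 7: $1,555.53 +$34.22 interest = $1,589.75; pay $1,589.75 → $0.00
Total paid: $10,479.84

$10,479.84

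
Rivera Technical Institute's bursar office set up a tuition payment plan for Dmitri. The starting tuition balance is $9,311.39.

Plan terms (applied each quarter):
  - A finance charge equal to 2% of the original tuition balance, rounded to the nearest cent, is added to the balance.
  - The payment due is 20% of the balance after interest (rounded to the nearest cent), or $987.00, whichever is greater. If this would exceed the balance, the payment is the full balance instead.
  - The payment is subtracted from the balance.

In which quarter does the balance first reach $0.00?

# | Opening | Interest | Payment | End bal
1 | $9,311.39 | $186.23 | $1,899.52 | $7,598.10
2 | $7,598.10 | $186.23 | $1,556.87 | $6,227.46
3 | $6,227.46 | $186.23 | $1,282.74 | $5,130.95
4 | $5,130.95 | $186.23 | $1,063.44 | $4,253.74
5 | $4,253.74 | $186.23 | $987.00 | $3,452.97
6 | $3,452.97 | $186.23 | $987.00 | $2,652.20
7 | $2,652.20 | $186.23 | $987.00 | $1,851.43
8 | $1,851.43 | $186.23 | $987.00 | $1,050.66
9 | $1,050.66 | $186.23 | $987.00 | $249.89
10 | $249.89 | $186.23 | $436.12 | $0.00
Balance reaches $0.00 in quarter 10.

10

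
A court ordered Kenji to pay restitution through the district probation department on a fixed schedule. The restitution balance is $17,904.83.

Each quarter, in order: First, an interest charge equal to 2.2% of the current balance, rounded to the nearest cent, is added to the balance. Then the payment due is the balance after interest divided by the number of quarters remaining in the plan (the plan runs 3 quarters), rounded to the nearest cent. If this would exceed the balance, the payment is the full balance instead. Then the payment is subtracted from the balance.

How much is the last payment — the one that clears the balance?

$6,370.91

# | Opening | Interest | Payment | End bal
1 | $17,904.83 | $393.91 | $6,099.58 | $12,199.16
2 | $12,199.16 | $268.38 | $6,233.77 | $6,233.77
3 | $6,233.77 | $137.14 | $6,370.91 | $0.00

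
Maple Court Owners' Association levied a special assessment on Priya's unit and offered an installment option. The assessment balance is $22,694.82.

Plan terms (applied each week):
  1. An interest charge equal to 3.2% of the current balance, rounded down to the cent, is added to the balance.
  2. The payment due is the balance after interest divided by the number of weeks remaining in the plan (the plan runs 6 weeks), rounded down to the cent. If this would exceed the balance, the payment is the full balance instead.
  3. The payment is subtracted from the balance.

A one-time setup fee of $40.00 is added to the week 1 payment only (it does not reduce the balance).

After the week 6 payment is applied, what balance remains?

Week 1: opening $22,694.82; interest $726.23 → $23,421.05; payment $3,903.50 (+ $40.00 fee); balance $19,517.55
Week 2: opening $19,517.55; interest $624.56 → $20,142.11; payment $4,028.42; balance $16,113.69
Week 3: opening $16,113.69; interest $515.63 → $16,629.32; payment $4,157.33; balance $12,471.99
Week 4: opening $12,471.99; interest $399.10 → $12,871.09; payment $4,290.36; balance $8,580.73
Week 5: opening $8,580.73; interest $274.58 → $8,855.31; payment $4,427.65; balance $4,427.66
Week 6: opening $4,427.66; interest $141.68 → $4,569.34; payment $4,569.34; balance $0.00

$0.00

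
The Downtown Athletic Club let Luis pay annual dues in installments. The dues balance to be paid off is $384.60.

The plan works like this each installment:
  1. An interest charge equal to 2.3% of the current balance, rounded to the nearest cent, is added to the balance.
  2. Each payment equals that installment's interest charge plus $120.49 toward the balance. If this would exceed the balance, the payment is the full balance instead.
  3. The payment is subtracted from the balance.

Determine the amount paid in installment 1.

$129.34

Installment 1: $384.60 +$8.85 interest = $393.45; pay $129.34 → $264.11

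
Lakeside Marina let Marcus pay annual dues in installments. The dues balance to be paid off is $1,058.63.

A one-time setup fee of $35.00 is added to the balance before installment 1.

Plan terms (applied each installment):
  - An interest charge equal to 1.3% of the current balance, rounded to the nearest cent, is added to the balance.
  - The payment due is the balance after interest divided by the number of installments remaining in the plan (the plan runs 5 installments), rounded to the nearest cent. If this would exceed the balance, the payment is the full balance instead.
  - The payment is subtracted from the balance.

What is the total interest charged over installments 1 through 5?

$43.39

Installment 1: $1,093.63 +$14.22 interest = $1,107.85; pay $221.57 → $886.28
Installment 2: $886.28 +$11.52 interest = $897.80; pay $224.45 → $673.35
Installment 3: $673.35 +$8.75 interest = $682.10; pay $227.37 → $454.73
Installment 4: $454.73 +$5.91 interest = $460.64; pay $230.32 → $230.32
Installment 5: $230.32 +$2.99 interest = $233.31; pay $233.31 → $0.00
Total interest: $14.22 + $11.52 + $8.75 + $5.91 + $2.99 = $43.39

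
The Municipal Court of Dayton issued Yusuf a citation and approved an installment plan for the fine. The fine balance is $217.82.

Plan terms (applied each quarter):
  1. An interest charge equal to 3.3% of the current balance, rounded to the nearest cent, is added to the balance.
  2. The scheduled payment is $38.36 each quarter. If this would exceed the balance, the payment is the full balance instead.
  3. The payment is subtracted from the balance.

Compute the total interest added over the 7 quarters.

$27.49

Quarter 1: opening $217.82; interest $7.19 → $225.01; payment $38.36; balance $186.65
Quarter 2: opening $186.65; interest $6.16 → $192.81; payment $38.36; balance $154.45
Quarter 3: opening $154.45; interest $5.10 → $159.55; payment $38.36; balance $121.19
Quarter 4: opening $121.19; interest $4.00 → $125.19; payment $38.36; balance $86.83
Quarter 5: opening $86.83; interest $2.87 → $89.70; payment $38.36; balance $51.34
Quarter 6: opening $51.34; interest $1.69 → $53.03; payment $38.36; balance $14.67
Quarter 7: opening $14.67; interest $0.48 → $15.15; payment $15.15; balance $0.00
Total interest: $7.19 + $6.16 + $5.10 + $4.00 + $2.87 + $1.69 + $0.48 = $27.49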